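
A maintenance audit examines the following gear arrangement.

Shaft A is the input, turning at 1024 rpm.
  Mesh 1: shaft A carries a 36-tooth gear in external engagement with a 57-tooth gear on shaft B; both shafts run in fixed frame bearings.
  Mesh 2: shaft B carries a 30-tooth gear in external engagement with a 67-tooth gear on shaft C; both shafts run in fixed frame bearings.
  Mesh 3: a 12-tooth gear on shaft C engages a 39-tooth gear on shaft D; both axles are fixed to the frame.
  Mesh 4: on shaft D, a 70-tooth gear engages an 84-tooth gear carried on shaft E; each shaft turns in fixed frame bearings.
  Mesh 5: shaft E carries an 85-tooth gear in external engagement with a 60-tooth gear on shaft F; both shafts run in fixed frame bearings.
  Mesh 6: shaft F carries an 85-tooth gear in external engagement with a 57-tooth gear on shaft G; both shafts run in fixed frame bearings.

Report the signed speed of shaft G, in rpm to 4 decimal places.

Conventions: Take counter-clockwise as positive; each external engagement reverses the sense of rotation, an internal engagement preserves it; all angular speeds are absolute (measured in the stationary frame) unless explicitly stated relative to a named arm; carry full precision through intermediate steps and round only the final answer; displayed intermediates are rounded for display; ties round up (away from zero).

class = fixed-axis compound train [6 meshes; 6 ratios multiply, 6 sense flips]
mesh 1 [36T→57T]: ω = 1024.0000×36/57 = 646.7368 rpm, sense flips to −
mesh 2 [30T→67T]: ω = 646.7368×30/67 = 289.5837 rpm, sense flips to +
mesh 3 [12T→39T]: ω = 289.5837×12/39 = 89.1027 rpm, sense flips to −
mesh 4 [70T→84T]: ω = 89.1027×70/84 = 74.2522 rpm, sense flips to +
mesh 5 [85T→60T]: ω = 74.2522×85/60 = 105.1906 rpm, sense flips to −
mesh 6 [85T→57T]: ω = 105.1906×85/57 = 156.8632 rpm, sense flips to +
signed output speed = +156.8632 rpm

+156.8632 rpm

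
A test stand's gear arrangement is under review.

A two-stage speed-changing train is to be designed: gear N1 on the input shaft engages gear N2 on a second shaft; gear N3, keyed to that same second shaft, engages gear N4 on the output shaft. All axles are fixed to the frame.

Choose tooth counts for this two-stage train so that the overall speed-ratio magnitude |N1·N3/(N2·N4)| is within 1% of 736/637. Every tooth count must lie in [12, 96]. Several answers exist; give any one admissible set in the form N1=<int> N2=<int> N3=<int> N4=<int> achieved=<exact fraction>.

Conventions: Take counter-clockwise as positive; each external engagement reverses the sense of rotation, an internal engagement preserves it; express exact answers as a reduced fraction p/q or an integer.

design class (target 736/637): fixed-axis compound train
target = 736/637 in lowest terms: an exact hit needs N1·N3 = k·736 and N2·N4 = k·637 for one integer k, every count in [12, 96]; additionally prefer no 1:1 stage (N1 ≠ N2, N3 ≠ N4)
k = 1: N1·N3 = 736 = 16·46, N2·N4 = 637 = 13·49
achieved = 16·46/(13·49) = 736/637; |achieved − target| = 0 ≤ 184/15925 ✓

N1=16 N2=13 N3=46 N4=49 achieved=736/637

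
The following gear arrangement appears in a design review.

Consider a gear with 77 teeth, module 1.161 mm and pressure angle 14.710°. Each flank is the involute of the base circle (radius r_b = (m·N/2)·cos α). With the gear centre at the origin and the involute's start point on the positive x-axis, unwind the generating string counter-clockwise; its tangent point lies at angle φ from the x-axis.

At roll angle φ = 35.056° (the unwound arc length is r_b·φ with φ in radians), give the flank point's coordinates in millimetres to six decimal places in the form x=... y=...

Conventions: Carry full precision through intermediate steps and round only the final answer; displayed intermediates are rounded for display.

x=50.583954 y=3.178864

topology: single-mesh involute geometry — m = 1.161, N = 77
pitch radius r_p = m·N/2 = 1.161·77/2 = 44.698500
base radius r_b = r_p·cos α = 44.698500·cos 14.710° = 43.233437
roll angle φ = 35.056° = 0.61184262 rad
x = r_b·(cos φ + φ·sin φ) = 50.583954
y = r_b·(sin φ − φ·cos φ) = 3.178864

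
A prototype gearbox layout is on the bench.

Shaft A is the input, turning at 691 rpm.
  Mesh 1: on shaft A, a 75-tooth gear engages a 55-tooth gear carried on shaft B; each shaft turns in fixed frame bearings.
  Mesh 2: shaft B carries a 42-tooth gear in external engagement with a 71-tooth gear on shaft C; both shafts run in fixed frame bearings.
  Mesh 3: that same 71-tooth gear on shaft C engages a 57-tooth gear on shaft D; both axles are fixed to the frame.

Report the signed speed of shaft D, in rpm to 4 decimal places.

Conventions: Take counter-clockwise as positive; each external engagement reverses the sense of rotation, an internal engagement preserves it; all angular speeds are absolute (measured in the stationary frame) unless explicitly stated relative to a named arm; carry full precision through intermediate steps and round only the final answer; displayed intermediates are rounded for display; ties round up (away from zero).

topology: fixed-axis compound train — 3 meshes, A→D
mesh 1 [75T→55T]: ω = 691.0000×75/55 = 942.2727 rpm, sense flips to −
mesh 2 [42T→71T]: ω = 942.2727×42/71 = 557.4008 rpm, sense flips to +
mesh 3 [71T→57T]: ω = 557.4008×71/57 = 694.3062 rpm, sense flips to −
signed output speed = -694.3062 rpm

-694.3062 rpm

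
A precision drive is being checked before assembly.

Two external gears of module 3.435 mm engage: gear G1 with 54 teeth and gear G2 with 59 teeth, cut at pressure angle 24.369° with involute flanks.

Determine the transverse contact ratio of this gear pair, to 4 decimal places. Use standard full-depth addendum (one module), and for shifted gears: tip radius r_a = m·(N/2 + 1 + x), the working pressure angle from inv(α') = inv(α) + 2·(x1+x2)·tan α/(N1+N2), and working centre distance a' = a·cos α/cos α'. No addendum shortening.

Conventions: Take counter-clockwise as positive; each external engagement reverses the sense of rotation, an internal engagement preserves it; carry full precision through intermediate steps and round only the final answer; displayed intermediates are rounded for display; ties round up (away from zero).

topology: single-mesh involute geometry — m = 3.435, 54T/59T pair
base radii: r_b1 = 84.482073, r_b2 = 92.304487
tip radii: r_a1 = 96.180000, r_a2 = 104.767500
no profile shift: α' = α, a' = a
action lengths: √(r_a1²−r_b1²) = 45.971423, √(r_a2²−r_b2²) = 49.559163
base pitch p_b = π·m·cos α = 9.829936
CR = (45.971423 + 49.559163 − 194.077500·sin 24.36900°)/9.829936 = 1.571928
contact ratio ≈ 1.5719

1.5719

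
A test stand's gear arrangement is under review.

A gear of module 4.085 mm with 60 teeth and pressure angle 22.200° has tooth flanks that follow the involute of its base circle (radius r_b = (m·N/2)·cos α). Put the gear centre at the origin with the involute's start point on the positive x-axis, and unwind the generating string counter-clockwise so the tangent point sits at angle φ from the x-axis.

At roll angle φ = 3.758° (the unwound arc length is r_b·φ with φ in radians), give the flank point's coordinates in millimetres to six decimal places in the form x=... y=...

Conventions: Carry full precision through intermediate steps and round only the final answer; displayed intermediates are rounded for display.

class = single-mesh tooth geometry [base-circle involute, m = 4.085, 60T]
pitch radius r_p = m·N/2 = 4.085·60/2 = 122.550000
base radius r_b = r_p·cos α = 122.550000·cos 22.200° = 113.465440
roll angle φ = 3.758° = 0.06558947 rad
x = r_b·(cos φ + φ·sin φ) = 113.709241
y = r_b·(sin φ − φ·cos φ) = 0.010667

x=113.709241 y=0.010667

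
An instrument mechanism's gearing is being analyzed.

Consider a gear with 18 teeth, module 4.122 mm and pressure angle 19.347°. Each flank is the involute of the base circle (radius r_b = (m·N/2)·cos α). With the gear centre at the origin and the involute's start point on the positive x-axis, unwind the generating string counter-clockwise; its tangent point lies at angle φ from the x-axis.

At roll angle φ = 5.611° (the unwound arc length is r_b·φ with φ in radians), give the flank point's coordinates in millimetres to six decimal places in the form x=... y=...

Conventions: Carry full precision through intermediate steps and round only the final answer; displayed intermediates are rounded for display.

x=35.170502 y=0.010948

topology: single-mesh involute geometry — m = 4.122, N = 18
pitch radius r_p = m·N/2 = 4.122·18/2 = 37.098000
base radius r_b = r_p·cos α = 37.098000·cos 19.347° = 35.003058
roll angle φ = 5.611° = 0.09793042 rad
x = r_b·(cos φ + φ·sin φ) = 35.170502
y = r_b·(sin φ − φ·cos φ) = 0.010948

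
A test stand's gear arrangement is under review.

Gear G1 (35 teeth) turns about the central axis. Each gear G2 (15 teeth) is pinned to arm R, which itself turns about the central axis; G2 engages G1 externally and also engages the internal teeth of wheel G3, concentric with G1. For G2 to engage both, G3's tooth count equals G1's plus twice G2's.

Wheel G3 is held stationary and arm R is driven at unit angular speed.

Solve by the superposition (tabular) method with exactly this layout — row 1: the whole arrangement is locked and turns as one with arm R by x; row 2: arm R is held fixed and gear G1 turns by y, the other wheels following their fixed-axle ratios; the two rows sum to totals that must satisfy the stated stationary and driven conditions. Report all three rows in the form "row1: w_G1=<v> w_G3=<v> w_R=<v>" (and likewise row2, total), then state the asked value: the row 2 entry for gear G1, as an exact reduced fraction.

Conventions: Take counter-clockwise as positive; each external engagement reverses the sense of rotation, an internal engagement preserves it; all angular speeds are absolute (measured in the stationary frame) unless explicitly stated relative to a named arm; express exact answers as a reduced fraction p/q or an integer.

row1: w_G1=1 w_G3=1 w_R=1
row2: w_G1=13/7 w_G3=-1 w_R=0
total: w_G1=20/7 w_G3=0 w_R=1
asked value: 13/7

topology: planetary set — G1 35T / G2 15T / G3 65T, arm = carrier (Willis)
row 1 (train locked, turned with arm): all members turn x
row 2 — arm fixed, fixed-axis ratios: sun y, ring −(35/65)·y, arm 0
boundary: total ω_ring = x − (35/65)·y = 0 and total ω_arm = x = 1  ⇒  y = 13/7, x = 1
row 2 ring = −(35/65)·13/7 = -1
totals (row 1 + row 2): sun 1 + 13/7 = 20/7, ring 1 + (-1) = 0, arm 1 + 0 = 1
asked cell (row2, sun) = 13/7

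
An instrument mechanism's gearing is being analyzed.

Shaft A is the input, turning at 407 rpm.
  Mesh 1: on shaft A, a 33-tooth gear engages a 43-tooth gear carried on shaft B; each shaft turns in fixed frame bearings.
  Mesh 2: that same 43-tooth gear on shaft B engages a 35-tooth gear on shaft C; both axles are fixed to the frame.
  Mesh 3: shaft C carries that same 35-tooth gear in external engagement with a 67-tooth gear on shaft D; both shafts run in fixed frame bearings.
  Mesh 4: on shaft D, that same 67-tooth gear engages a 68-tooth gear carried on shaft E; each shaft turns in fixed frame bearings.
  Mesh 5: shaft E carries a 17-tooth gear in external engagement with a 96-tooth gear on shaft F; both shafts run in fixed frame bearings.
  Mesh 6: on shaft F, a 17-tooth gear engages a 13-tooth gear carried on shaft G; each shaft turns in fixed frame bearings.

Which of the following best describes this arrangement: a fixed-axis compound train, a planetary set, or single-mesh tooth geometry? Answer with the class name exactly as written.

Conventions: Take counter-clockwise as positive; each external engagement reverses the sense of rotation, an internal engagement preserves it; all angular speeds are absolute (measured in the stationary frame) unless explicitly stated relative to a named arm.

fixed-axis compound train

class = fixed-axis compound train [6 meshes; 6 ratios multiply, 6 sense flips]
classification: fixed-axis compound train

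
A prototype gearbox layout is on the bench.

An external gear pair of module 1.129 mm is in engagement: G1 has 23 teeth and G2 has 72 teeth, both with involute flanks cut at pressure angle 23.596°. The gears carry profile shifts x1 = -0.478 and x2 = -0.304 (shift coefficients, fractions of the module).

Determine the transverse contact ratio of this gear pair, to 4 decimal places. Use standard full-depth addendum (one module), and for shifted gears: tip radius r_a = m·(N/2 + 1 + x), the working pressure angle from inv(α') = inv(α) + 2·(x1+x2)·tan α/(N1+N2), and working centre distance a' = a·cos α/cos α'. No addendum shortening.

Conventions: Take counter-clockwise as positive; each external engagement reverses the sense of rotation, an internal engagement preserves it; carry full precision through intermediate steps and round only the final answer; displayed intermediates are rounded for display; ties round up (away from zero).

1.7360

class = single-mesh tooth geometry [involute pair 23T × 72T, m = 1.129]
base radii: r_b1 = 11.897958, r_b2 = 37.245783
tip radii: r_a1 = 13.572838, r_a2 = 41.429784
inv(α') = inv(23.596°) + 2·(-0.478-0.304)·tan α/(23+72) = 0.01778702  ⇒  α' = 21.17040°
a' = a·cos α / cos α' = 53.6275·cos 23.596°/cos 21.17040° = 52.700468
action lengths: √(r_a1²−r_b1²) = 6.531502, √(r_a2²−r_b2²) = 18.143282
base pitch p_b = π·m·cos α = 3.250308
CR = (6.531502 + 18.143282 − 52.700468·sin 21.17040°)/3.250308 = 1.735955
contact ratio ≈ 1.7360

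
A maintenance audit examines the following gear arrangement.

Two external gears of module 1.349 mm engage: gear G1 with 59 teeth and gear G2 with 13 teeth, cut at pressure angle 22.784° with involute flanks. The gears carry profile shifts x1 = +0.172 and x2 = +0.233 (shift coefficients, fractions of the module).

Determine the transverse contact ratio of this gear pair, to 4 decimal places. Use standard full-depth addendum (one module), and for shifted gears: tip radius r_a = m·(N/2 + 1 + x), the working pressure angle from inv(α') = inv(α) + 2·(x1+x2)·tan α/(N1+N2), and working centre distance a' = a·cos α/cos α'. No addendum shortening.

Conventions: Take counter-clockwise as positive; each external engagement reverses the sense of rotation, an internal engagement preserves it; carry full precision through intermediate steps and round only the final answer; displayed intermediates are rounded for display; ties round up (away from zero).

single-mesh involute tooth geometry (59T engaging 13T at module 1.349)
base radii: r_b1 = 36.690310, r_b2 = 8.084306
tip radii: r_a1 = 41.376528, r_a2 = 10.431817
inv(α') = inv(22.784°) + 2·(+0.172+0.233)·tan α/(59+13) = 0.02710229  ⇒  α' = 24.21535°
a' = a·cos α / cos α' = 48.5640·cos 22.784°/cos 24.21535° = 49.094420
action lengths: √(r_a1²−r_b1²) = 19.126898, √(r_a2²−r_b2²) = 6.592936
base pitch p_b = π·m·cos α = 3.907322
CR = (19.126898 + 6.592936 − 49.094420·sin 24.21535°)/3.907322 = 1.428831
contact ratio ≈ 1.4288

1.4288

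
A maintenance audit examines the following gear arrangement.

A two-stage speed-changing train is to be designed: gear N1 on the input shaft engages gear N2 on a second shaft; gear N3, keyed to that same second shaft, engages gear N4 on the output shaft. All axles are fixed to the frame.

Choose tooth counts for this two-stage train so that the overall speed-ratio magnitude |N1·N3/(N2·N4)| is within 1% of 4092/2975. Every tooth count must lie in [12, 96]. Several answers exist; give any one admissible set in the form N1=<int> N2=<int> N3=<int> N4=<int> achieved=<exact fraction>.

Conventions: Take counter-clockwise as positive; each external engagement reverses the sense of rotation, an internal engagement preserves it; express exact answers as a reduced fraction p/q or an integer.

class = fixed-axis compound train [2-stage, 4092/2975 wanted]
target = 4092/2975 in lowest terms: an exact hit needs N1·N3 = k·4092 and N2·N4 = k·2975 for one integer k, every count in [12, 96]; additionally prefer no 1:1 stage (N1 ≠ N2, N3 ≠ N4)
k = 1: N1·N3 = 4092 = 44·93, N2·N4 = 2975 = 35·85
achieved = 44·93/(35·85) = 4092/2975; |achieved − target| = 0 ≤ 1023/74375 ✓

N1=44 N2=35 N3=93 N4=85 achieved=4092/2975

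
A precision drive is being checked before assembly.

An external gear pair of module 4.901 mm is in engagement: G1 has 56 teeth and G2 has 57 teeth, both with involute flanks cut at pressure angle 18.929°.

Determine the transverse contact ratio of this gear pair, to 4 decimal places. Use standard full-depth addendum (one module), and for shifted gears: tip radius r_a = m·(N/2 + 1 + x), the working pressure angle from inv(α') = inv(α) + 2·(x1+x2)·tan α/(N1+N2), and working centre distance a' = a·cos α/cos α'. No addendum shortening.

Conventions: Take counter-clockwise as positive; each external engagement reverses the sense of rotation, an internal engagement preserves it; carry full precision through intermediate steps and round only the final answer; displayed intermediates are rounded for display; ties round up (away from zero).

1.8376

class = single-mesh tooth geometry [involute pair 56T × 57T, m = 4.901]
base radii: r_b1 = 129.806887, r_b2 = 132.124867
tip radii: r_a1 = 142.129000, r_a2 = 144.579500
no profile shift: α' = α, a' = a
action lengths: √(r_a1²−r_b1²) = 57.886310, √(r_a2²−r_b2²) = 58.704782
base pitch p_b = π·m·cos α = 14.564299
CR = (57.886310 + 58.704782 − 276.906500·sin 18.92900°)/14.564299 = 1.837621
contact ratio ≈ 1.8376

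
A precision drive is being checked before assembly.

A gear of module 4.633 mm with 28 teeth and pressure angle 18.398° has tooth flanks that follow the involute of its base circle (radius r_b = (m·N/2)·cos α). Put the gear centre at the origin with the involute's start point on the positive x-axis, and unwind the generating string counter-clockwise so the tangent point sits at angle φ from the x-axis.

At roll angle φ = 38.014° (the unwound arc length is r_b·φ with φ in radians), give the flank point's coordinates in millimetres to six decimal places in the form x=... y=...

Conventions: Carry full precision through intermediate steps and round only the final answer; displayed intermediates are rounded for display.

recognized (one wheel, involute flank): single-mesh tooth geometry, m = 4.633, N = 28
pitch radius r_p = m·N/2 = 4.633·28/2 = 64.862000
base radius r_b = r_p·cos α = 64.862000·cos 18.398° = 61.546710
roll angle φ = 38.014° = 0.66346946 rad
x = r_b·(cos φ + φ·sin φ) = 73.638215
y = r_b·(sin φ − φ·cos φ) = 5.732015

x=73.638215 y=5.732015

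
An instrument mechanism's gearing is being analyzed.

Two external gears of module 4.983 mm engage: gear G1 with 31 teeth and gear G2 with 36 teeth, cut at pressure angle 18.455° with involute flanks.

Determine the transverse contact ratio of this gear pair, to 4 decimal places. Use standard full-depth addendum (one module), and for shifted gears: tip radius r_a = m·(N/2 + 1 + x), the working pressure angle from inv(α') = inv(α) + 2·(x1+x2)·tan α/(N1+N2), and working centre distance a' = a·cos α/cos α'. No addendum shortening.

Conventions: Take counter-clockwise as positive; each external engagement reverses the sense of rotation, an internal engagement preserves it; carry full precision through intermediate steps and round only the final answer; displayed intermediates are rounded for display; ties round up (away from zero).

recognized (one external pair, fixed centres): single-mesh tooth geometry, m = 4.983, N1 = 31, N2 = 36
base radii: r_b1 = 73.264426, r_b2 = 85.081268
tip radii: r_a1 = 82.219500, r_a2 = 94.677000
no profile shift: α' = α, a' = a
action lengths: √(r_a1²−r_b1²) = 37.314476, √(r_a2²−r_b2²) = 41.532061
base pitch p_b = π·m·cos α = 14.849483
CR = (37.314476 + 41.532061 − 166.930500·sin 18.45500°)/14.849483 = 1.751109
contact ratio ≈ 1.7511

1.7511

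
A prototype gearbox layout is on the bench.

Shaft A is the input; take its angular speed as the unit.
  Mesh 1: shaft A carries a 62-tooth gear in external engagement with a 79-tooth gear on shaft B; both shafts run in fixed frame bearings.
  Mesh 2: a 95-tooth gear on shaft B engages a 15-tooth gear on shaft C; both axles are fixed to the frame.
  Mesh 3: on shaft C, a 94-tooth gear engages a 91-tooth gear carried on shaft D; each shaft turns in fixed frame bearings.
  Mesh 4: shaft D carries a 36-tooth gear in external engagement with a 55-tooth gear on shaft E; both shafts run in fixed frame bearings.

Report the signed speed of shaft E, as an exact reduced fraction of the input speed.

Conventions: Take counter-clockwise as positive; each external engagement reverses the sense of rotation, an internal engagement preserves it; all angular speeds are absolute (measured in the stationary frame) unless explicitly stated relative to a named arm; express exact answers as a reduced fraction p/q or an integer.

1328784/395395

4-mesh fixed-axis compound train (all bearings frame-fixed)
mesh 1 [62T→79T]: |ω|/ω_in = 1×62/79 = 62/79, sense flips to −
mesh 2 [95T→15T]: |ω|/ω_in = (62/79)×95/15 = 1178/237, sense flips to +
mesh 3 [94T→91T]: |ω|/ω_in = (1178/237)×94/91 = 110732/21567, sense flips to −
mesh 4 [36T→55T]: |ω|/ω_in = (110732/21567)×36/55 = 1328784/395395, sense flips to +
signed output speed (× input speed) = 1328784/395395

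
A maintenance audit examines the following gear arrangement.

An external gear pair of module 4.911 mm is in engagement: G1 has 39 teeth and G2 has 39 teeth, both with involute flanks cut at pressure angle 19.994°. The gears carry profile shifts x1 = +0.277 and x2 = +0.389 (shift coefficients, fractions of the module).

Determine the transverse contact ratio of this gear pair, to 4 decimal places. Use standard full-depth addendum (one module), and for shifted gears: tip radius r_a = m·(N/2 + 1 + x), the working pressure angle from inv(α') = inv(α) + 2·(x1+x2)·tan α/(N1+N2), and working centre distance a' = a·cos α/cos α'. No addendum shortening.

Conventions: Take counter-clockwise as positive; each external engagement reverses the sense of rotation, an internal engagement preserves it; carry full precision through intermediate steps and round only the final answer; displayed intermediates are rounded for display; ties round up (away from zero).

1.6065

topology: single-mesh involute geometry — m = 4.911, 39T/39T pair
base radii: r_b1 = 89.992623, r_b2 = 89.992623
tip radii: r_a1 = 102.035847, r_a2 = 102.585879
inv(α') = inv(19.994°) + 2·(+0.277+0.389)·tan α/(39+39) = 0.02110398  ⇒  α' = 22.36198°
a' = a·cos α / cos α' = 191.5290·cos 19.994°/cos 22.36198° = 194.620998
action lengths: √(r_a1²−r_b1²) = 48.089935, √(r_a2²−r_b2²) = 49.246221
base pitch p_b = π·m·cos α = 14.498470
CR = (48.089935 + 49.246221 − 194.620998·sin 22.36198°)/14.498470 = 1.606465
contact ratio ≈ 1.6065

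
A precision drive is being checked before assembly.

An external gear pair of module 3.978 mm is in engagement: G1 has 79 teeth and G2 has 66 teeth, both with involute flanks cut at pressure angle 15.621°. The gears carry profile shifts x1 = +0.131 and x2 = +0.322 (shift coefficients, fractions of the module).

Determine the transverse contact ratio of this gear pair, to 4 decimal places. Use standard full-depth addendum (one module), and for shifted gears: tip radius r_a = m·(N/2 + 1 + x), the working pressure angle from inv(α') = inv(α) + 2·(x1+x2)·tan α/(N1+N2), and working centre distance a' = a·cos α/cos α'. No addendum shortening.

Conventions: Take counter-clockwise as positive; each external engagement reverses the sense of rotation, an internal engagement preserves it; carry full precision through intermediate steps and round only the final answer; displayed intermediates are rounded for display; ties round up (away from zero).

2.0321

topology: single-mesh involute geometry — m = 3.978, 79T/66T pair
base radii: r_b1 = 151.327200, r_b2 = 126.425255
tip radii: r_a1 = 161.630118, r_a2 = 136.532916
inv(α') = inv(15.621°) + 2·(+0.131+0.322)·tan α/(79+66) = 0.00870928  ⇒  α' = 16.80427°
a' = a·cos α / cos α' = 288.4050·cos 15.621°/cos 16.80427° = 290.142120
action lengths: √(r_a1²−r_b1²) = 56.783569, √(r_a2²−r_b2²) = 51.554747
base pitch p_b = π·m·cos α = 12.035656
CR = (56.783569 + 51.554747 − 290.142120·sin 16.80427°)/12.035656 = 2.032071
contact ratio ≈ 2.0321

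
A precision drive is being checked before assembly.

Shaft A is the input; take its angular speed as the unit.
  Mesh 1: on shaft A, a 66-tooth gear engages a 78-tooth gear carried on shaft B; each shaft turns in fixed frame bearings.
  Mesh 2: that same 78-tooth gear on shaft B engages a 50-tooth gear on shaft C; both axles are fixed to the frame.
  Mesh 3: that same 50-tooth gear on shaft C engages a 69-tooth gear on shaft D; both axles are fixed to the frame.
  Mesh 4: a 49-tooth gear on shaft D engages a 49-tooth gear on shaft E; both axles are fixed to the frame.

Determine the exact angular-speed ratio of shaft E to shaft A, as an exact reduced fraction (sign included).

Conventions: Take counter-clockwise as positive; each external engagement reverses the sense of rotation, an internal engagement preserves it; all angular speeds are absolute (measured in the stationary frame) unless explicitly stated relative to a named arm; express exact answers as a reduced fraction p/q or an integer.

class = fixed-axis compound train [4 meshes; 4 ratios multiply, 4 sense flips]
mesh 1 [66T→78T]: running ratio 11/13, sense −
mesh 2 [78T→50T]: running ratio 33/25, sense +
mesh 3 [50T→69T]: running ratio 22/23, sense −
mesh 4 [49T→49T]: running ratio 22/23, sense +
ω_out/ω_in = 22/23

22/23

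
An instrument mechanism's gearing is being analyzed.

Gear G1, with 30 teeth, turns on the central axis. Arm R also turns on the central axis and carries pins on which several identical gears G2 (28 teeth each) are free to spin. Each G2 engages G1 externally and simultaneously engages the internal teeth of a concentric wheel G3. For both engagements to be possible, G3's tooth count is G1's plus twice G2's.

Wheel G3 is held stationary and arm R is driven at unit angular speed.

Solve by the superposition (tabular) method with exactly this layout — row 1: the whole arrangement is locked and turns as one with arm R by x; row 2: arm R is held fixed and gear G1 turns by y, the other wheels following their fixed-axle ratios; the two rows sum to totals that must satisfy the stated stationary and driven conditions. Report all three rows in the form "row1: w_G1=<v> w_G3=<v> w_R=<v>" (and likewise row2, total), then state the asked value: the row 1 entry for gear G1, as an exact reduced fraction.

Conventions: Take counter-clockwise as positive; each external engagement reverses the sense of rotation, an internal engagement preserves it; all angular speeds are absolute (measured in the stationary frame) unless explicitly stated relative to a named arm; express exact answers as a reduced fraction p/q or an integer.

recognized (axles ride arm R): planetary set, 30/28/86 teeth
superposition row 1 [locked train]: every member turns x
row 2 (arm held, sun turns y): ω_ring = −(30/86)·y, ω_arm = 0
boundary: total ω_ring = x − (30/86)·y = 0 and total ω_arm = x = 1  ⇒  y = 43/15, x = 1
row 2 ring = −(30/86)·43/15 = -1
totals (row 1 + row 2): sun 1 + 43/15 = 58/15, ring 1 + (-1) = 0, arm 1 + 0 = 1
asked cell (row1, sun) = 1

row1: w_G1=1 w_G3=1 w_R=1
row2: w_G1=43/15 w_G3=-1 w_R=0
total: w_G1=58/15 w_G3=0 w_R=1
asked value: 1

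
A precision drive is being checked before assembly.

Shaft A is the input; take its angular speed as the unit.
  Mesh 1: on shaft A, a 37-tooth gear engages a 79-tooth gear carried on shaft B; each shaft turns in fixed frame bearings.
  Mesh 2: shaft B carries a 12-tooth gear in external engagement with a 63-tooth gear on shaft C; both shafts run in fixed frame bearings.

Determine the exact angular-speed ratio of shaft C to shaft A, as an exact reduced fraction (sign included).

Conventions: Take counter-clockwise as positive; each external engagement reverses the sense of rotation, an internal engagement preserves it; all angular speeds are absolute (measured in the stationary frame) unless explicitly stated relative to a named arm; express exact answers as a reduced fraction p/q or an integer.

148/1659

class = fixed-axis compound train [2 meshes; 2 ratios multiply, 2 sense flips]
mesh 1 [37T→79T]: running ratio 37/79, sense −
mesh 2 [12T→63T]: running ratio 148/1659, sense +
ω_out/ω_in = 148/1659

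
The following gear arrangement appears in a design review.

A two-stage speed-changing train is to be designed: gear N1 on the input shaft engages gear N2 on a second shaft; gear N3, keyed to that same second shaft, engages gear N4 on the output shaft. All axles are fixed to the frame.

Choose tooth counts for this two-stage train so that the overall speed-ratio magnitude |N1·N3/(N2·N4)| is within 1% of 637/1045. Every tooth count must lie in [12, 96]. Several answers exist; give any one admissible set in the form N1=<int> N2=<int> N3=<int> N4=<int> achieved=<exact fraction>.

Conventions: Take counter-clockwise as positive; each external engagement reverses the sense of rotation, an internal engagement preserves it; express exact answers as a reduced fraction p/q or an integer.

N1=13 N2=19 N3=49 N4=55 achieved=637/1045

class = fixed-axis compound train [2-stage, 637/1045 wanted]
target = 637/1045 in lowest terms: an exact hit needs N1·N3 = k·637 and N2·N4 = k·1045 for one integer k, every count in [12, 96]; additionally prefer no 1:1 stage (N1 ≠ N2, N3 ≠ N4)
k = 1: N1·N3 = 637 = 13·49, N2·N4 = 1045 = 19·55
achieved = 13·49/(19·55) = 637/1045; |achieved − target| = 0 ≤ 637/104500 ✓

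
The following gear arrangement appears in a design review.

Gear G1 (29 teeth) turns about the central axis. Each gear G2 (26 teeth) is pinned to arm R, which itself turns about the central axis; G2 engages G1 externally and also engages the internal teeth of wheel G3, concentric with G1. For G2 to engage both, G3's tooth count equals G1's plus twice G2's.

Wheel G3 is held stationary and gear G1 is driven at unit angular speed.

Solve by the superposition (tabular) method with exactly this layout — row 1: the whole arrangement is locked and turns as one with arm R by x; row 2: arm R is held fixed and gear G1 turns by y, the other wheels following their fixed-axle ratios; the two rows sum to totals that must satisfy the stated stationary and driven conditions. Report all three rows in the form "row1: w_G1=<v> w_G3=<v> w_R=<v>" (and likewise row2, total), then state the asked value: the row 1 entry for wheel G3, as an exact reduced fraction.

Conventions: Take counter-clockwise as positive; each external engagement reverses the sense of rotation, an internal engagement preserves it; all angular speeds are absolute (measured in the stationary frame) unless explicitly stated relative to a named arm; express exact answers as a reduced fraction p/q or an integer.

row1: w_G1=29/110 w_G3=29/110 w_R=29/110
row2: w_G1=81/110 w_G3=-29/110 w_R=0
total: w_G1=1 w_G3=0 w_R=29/110
asked value: 29/110

planetary set (29T centre, 26T on arm, 81T internal) — Willis relation
row 1 — lock + rotate with arm: ω_sun = ω_ring = ω_arm = x
superposition row 2 [arm held]: sun y, ring −(29/81)·y, arm 0
boundary: total ω_ring = x − (29/81)·y = 0 and total ω_sun = x + y = 1  ⇒  y = 81/110, x = 29/110
row 2 ring = −(29/81)·81/110 = -29/110
totals (row 1 + row 2): sun 29/110 + 81/110 = 1, ring 29/110 + (-29/110) = 0, arm 29/110 + 0 = 29/110
asked cell (row1, ring) = 29/110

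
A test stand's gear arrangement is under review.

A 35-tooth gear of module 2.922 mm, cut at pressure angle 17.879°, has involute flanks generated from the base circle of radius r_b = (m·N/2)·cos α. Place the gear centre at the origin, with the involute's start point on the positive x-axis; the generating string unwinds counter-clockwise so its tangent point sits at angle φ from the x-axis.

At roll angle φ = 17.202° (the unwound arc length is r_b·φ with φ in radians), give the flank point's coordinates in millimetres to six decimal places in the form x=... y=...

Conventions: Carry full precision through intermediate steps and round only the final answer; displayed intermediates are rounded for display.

x=50.809689 y=0.435060

recognized (one wheel, involute flank): single-mesh tooth geometry, m = 2.922, N = 35
pitch radius r_p = m·N/2 = 2.922·35/2 = 51.135000
base radius r_b = r_p·cos α = 51.135000·cos 17.879° = 48.665537
roll angle φ = 17.202° = 0.30023154 rad
x = r_b·(cos φ + φ·sin φ) = 50.809689
y = r_b·(sin φ − φ·cos φ) = 0.435060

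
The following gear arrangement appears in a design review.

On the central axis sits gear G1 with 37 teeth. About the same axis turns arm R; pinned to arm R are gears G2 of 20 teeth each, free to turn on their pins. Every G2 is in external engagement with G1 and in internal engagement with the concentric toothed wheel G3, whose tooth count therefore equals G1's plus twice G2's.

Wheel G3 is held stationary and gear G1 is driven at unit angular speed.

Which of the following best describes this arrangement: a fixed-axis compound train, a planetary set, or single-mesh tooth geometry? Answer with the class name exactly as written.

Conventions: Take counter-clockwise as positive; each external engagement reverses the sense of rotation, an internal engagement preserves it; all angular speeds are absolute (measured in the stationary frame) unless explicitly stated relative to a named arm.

recognized (axles ride arm R): planetary set, 37/20/77 teeth
classification: planetary set

planetary set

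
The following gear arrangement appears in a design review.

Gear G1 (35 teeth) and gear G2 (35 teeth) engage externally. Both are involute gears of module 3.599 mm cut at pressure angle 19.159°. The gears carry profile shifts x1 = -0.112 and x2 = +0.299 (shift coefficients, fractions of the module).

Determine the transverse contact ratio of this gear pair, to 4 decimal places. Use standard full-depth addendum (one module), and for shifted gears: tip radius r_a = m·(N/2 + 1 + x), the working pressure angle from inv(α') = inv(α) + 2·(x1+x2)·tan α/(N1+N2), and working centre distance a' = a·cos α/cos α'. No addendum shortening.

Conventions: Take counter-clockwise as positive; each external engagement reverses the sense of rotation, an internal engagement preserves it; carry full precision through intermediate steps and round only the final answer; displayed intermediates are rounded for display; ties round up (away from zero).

recognized (one external pair, fixed centres): single-mesh tooth geometry, m = 3.599, N1 = 35, N2 = 35
base radii: r_b1 = 59.493991, r_b2 = 59.493991
tip radii: r_a1 = 66.178412, r_a2 = 67.657601
inv(α') = inv(19.159°) + 2·(-0.112+0.299)·tan α/(35+35) = 0.01490334  ⇒  α' = 19.99955°
a' = a·cos α / cos α' = 125.9650·cos 19.159°/cos 19.99955° = 126.624004
action lengths: √(r_a1²−r_b1²) = 28.983568, √(r_a2²−r_b2²) = 32.218255
base pitch p_b = π·m·cos α = 10.680336
CR = (28.983568 + 32.218255 − 126.624004·sin 19.99955°)/10.680336 = 1.675490
contact ratio ≈ 1.6755

1.6755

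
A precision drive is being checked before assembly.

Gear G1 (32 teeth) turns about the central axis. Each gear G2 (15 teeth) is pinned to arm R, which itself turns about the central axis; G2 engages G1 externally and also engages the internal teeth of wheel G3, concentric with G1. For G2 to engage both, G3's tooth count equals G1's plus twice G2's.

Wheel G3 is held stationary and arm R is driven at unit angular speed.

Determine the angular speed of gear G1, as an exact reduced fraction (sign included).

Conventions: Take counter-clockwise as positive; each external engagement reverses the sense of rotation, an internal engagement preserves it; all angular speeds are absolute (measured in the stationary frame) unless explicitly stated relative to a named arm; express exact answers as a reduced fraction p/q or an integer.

planetary set (32T centre, 15T on arm, 62T internal) — Willis relation
ring teeth: 32 + 2·15 = 62
32(ω_sun−ω_arm) = −62(ω_ring−ω_arm),  ω_ring = 0, ω_arm = 1
ω_sun = 1 − (62/32)(0−1) = 47/16
exact speed ratio = 47/16

47/16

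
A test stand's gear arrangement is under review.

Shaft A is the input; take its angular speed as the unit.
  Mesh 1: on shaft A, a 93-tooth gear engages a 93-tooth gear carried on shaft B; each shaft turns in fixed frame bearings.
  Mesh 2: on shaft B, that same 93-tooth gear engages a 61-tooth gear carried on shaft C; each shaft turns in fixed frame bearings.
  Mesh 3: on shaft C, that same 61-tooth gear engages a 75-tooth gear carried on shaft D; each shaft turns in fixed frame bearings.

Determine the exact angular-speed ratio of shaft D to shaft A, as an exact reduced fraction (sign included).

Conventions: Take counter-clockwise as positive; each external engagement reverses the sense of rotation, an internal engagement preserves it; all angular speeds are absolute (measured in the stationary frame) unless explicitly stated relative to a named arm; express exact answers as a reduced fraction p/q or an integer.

-31/25

class = fixed-axis compound train [3 meshes; 3 ratios multiply, 3 sense flips]
mesh 1 [93T→93T]: running ratio 1, sense −
mesh 2 [93T→61T]: running ratio 93/61, sense +
mesh 3 [61T→75T]: running ratio 31/25, sense −
ω_out/ω_in = -31/25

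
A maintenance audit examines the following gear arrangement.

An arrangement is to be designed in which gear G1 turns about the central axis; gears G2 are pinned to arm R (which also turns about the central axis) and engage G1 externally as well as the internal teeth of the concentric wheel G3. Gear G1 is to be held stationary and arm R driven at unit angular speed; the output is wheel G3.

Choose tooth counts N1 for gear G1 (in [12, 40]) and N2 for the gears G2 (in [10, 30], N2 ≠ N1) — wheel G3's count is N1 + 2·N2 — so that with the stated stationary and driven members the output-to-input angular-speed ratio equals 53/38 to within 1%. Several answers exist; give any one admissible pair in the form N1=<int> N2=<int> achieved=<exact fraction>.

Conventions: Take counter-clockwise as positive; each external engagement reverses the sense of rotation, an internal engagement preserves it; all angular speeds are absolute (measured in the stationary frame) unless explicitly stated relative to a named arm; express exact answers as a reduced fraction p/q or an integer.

design class (target 53/38): planetary set
Willis with ω_sun = 0: ω_ring/ω_arm = (N1+N3)/N3; set equal to 53/38  ⇒  N3/N1 = 1/(53/38 − 1) = 38/15
N3 = N1 + 2·N2  ⇒  N2/N1 = (N3/N1 − 1)/2 = (38/15 − 1)/2 = 23/30
smallest multiple with N1 ≥ 12 and N2 ≥ 10: k = 1  ⇒  N1 = 1·30 = 30, N2 = 1·23 = 23 (N1 ≤ 40, N2 ≤ 30, N2 ≠ N1 ✓), N3 = 30 + 2·23 = 76
check: (N1+N3)/N3 with N1 = 30, N3 = 76 gives 53/38; |achieved − target| = 0 ≤ 53/3800 ✓

N1=30 N2=23 achieved=53/38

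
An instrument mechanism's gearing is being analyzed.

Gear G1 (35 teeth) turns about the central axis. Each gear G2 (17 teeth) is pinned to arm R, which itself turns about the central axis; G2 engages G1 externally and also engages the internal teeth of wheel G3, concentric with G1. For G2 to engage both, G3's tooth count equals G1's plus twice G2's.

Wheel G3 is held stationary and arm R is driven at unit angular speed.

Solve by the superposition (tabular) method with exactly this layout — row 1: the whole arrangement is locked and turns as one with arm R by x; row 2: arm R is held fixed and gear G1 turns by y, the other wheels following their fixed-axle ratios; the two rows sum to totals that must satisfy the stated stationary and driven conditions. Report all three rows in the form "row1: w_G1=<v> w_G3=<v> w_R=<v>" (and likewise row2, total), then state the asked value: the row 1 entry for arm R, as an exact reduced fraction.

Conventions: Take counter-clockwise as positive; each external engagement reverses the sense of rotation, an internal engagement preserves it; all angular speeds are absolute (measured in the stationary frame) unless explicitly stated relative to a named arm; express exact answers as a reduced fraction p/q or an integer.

class = planetary set [G3 = 35+2·17 = 69; Willis about the carrier]
row 1 — lock + rotate with arm: ω_sun = ω_ring = ω_arm = x
row 2 (arm held, sun turns y): ω_ring = −(35/69)·y, ω_arm = 0
boundary: total ω_ring = x − (35/69)·y = 0 and total ω_arm = x = 1  ⇒  y = 69/35, x = 1
row 2 ring = −(35/69)·69/35 = -1
totals (row 1 + row 2): sun 1 + 69/35 = 104/35, ring 1 + (-1) = 0, arm 1 + 0 = 1
asked cell (row1, arm) = 1

row1: w_G1=1 w_G3=1 w_R=1
row2: w_G1=69/35 w_G3=-1 w_R=0
total: w_G1=104/35 w_G3=0 w_R=1
asked value: 1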